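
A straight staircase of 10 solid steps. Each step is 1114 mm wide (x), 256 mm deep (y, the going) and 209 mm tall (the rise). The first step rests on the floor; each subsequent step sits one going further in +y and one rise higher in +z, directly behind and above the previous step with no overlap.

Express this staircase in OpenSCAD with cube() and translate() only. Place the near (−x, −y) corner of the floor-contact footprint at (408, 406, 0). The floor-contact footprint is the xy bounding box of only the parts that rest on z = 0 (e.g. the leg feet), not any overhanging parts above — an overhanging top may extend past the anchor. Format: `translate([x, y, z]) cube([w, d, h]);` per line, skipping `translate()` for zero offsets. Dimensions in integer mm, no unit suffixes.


translate([408, 406, 0]) cube([1114, 256, 209]);
translate([408, 662, 209]) cube([1114, 256, 209]);
translate([408, 918, 418]) cube([1114, 256, 209]);
translate([408, 1174, 627]) cube([1114, 256, 209]);
translate([408, 1430, 836]) cube([1114, 256, 209]);
translate([408, 1686, 1045]) cube([1114, 256, 209]);
translate([408, 1942, 1254]) cube([1114, 256, 209]);
translate([408, 2198, 1463]) cube([1114, 256, 209]);
translate([408, 2454, 1672]) cube([1114, 256, 209]);
translate([408, 2710, 1881]) cube([1114, 256, 209]);


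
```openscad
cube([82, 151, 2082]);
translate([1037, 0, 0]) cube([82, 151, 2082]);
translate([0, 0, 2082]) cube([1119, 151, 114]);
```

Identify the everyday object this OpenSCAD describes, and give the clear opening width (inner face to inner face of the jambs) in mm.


A door frame. The clear opening width is 955 mm.

Two 2082 mm tall posts with a header on top — a door frame. The left jamb is 82 mm wide at x = 0; the right jamb starts at x = 1037. The clear opening is 1037 − 82 = 955 mm.


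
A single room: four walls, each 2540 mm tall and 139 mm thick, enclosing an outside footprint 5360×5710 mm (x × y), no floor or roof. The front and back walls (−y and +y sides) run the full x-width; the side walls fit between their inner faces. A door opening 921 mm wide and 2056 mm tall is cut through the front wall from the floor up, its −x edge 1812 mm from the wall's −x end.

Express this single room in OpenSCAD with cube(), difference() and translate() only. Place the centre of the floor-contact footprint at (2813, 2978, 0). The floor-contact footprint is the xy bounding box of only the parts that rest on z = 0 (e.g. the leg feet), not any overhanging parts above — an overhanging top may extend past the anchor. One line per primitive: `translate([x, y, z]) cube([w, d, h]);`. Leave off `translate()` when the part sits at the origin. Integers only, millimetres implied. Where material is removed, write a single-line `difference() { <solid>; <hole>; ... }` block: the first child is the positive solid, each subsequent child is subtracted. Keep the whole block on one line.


difference() { translate([133, 123, 0]) cube([5360, 139, 2540]); translate([1945, 123, 0]) cube([921, 139, 2056]); }
translate([133, 5694, 0]) cube([5360, 139, 2540]);
translate([133, 262, 0]) cube([139, 5432, 2540]);
translate([5354, 262, 0]) cube([139, 5432, 2540]);


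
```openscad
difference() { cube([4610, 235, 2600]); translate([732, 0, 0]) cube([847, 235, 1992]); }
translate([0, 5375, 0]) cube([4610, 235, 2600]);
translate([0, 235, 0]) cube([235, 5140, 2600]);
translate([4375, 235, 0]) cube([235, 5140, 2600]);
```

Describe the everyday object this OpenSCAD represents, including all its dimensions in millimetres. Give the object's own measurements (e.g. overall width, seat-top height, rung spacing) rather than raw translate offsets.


A single room: four walls, each 2600 mm tall and 235 mm thick, enclosing an outside footprint 4610×5610 mm (x × y), no floor or roof. The front and back walls (−y and +y sides) run the full x-width; the side walls fit between their inner faces. A door opening 847 mm wide and 1992 mm tall is cut through the front wall from the floor up, its −x edge 732 mm from the wall's −x end.


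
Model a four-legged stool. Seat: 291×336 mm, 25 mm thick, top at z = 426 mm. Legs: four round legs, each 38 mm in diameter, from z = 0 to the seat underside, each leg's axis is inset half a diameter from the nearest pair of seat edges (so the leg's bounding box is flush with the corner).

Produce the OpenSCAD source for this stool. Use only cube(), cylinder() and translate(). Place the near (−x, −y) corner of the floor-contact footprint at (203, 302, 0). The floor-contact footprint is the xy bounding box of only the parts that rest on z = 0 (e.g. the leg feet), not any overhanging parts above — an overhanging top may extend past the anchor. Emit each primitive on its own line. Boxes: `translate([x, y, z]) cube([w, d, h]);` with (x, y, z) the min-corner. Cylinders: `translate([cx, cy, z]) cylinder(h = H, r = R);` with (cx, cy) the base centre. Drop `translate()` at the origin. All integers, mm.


translate([203, 302, 401]) cube([291, 336, 25]);
translate([222, 321, 0]) cylinder(h = 401, r = 19);
translate([475, 321, 0]) cylinder(h = 401, r = 19);
translate([222, 619, 0]) cylinder(h = 401, r = 19);
translate([475, 619, 0]) cylinder(h = 401, r = 19);


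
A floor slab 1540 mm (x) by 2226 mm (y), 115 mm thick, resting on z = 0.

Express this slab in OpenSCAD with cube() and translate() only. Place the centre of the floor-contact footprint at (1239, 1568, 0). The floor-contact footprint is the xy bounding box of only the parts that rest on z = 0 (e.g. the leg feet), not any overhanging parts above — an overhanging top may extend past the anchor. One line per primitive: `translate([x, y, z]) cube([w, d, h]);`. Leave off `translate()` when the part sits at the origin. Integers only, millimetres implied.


translate([469, 455, 0]) cube([1540, 2226, 115]);


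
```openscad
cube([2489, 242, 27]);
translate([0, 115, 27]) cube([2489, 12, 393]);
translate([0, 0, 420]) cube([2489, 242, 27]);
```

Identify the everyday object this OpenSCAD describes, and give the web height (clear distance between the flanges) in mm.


An I-beam. The web height is 393 mm.

Two wide flanges with a thin centred web — an I-beam. Overall 447 mm minus two 27 mm flanges gives a web of 447 − 2·27 = 393 mm.


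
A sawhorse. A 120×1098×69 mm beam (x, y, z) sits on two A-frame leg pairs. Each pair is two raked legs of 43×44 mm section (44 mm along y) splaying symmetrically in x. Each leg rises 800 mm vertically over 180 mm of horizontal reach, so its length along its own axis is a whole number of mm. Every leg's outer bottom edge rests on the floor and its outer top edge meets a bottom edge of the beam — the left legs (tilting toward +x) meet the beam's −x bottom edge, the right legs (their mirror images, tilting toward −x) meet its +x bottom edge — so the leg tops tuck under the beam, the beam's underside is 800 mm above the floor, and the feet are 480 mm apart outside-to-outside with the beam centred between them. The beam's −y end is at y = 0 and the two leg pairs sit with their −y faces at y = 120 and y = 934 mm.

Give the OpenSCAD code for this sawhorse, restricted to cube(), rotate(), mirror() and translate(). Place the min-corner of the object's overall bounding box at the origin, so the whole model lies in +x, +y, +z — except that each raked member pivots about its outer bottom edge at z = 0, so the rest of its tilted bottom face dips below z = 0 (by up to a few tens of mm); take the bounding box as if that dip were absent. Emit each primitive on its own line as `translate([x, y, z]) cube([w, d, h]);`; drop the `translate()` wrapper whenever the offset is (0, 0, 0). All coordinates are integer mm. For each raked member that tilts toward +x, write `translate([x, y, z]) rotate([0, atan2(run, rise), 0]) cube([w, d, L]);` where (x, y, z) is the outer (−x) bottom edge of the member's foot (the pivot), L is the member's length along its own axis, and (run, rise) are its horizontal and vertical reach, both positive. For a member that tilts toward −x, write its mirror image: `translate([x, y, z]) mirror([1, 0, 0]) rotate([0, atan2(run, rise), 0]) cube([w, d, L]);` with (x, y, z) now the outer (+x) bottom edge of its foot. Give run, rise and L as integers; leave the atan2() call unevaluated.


translate([180, 0, 800]) cube([120, 1098, 69]);
translate([0, 120, 0]) rotate([0, atan2(180, 800), 0]) cube([43, 44, 820]);
translate([480, 120, 0]) mirror([1, 0, 0]) rotate([0, atan2(180, 800), 0]) cube([43, 44, 820]);
translate([0, 934, 0]) rotate([0, atan2(180, 800), 0]) cube([43, 44, 820]);
translate([480, 934, 0]) mirror([1, 0, 0]) rotate([0, atan2(180, 800), 0]) cube([43, 44, 820]);


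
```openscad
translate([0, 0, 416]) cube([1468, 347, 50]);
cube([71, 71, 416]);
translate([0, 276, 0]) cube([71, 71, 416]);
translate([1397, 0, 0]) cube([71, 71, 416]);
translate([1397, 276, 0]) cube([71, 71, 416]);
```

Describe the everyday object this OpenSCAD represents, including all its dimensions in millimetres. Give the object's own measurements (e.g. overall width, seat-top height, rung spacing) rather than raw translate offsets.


A long wooden bench with a 1468 mm (x) × 347 mm (y) seat, 50 mm thick, its top surface 466 mm above the floor. Four 71 mm square legs at the seat corners, flush with the edges, run from z = 0 to the seat underside.


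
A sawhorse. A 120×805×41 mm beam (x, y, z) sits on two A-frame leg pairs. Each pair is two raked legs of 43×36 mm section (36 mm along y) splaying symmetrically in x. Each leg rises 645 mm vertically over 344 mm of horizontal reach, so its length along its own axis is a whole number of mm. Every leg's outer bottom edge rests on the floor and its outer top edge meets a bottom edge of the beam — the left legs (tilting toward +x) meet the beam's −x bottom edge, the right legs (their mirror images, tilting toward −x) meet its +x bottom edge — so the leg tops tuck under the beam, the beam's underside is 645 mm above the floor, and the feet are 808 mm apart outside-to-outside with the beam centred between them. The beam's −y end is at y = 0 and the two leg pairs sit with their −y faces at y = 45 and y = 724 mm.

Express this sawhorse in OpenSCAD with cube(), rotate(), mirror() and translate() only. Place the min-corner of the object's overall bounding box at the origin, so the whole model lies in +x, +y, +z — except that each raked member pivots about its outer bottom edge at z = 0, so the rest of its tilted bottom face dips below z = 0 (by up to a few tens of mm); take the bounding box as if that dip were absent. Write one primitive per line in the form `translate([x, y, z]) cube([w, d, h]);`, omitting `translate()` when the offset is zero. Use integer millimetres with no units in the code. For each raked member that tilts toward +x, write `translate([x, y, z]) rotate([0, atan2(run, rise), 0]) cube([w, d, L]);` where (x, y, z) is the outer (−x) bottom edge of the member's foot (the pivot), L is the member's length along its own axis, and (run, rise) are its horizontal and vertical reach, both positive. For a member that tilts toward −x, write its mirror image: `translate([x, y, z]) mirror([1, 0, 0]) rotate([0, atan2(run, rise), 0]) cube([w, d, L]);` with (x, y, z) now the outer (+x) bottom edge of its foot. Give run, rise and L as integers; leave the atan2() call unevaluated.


translate([344, 0, 645]) cube([120, 805, 41]);
translate([0, 45, 0]) rotate([0, atan2(344, 645), 0]) cube([43, 36, 731]);
translate([808, 45, 0]) mirror([1, 0, 0]) rotate([0, atan2(344, 645), 0]) cube([43, 36, 731]);
translate([0, 724, 0]) rotate([0, atan2(344, 645), 0]) cube([43, 36, 731]);
translate([808, 724, 0]) mirror([1, 0, 0]) rotate([0, atan2(344, 645), 0]) cube([43, 36, 731]);


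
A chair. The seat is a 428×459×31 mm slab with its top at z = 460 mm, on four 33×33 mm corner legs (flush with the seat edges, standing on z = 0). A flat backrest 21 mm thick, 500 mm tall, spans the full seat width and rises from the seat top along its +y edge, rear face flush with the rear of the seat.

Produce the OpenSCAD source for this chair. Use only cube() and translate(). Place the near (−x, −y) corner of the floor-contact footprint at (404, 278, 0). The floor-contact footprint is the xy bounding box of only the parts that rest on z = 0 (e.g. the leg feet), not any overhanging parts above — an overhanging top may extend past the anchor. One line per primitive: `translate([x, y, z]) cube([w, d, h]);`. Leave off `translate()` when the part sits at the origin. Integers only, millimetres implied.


translate([404, 278, 429]) cube([428, 459, 31]);
translate([404, 278, 0]) cube([33, 33, 429]);
translate([799, 278, 0]) cube([33, 33, 429]);
translate([404, 704, 0]) cube([33, 33, 429]);
translate([799, 704, 0]) cube([33, 33, 429]);
translate([404, 716, 460]) cube([428, 21, 500]);


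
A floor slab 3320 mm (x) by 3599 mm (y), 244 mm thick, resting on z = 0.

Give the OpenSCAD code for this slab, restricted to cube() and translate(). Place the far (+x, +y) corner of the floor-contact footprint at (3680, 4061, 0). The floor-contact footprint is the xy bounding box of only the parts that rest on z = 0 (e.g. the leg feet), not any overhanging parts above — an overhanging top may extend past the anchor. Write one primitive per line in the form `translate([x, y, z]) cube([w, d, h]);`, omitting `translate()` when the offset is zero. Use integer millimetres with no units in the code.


translate([360, 462, 0]) cube([3320, 3599, 244]);


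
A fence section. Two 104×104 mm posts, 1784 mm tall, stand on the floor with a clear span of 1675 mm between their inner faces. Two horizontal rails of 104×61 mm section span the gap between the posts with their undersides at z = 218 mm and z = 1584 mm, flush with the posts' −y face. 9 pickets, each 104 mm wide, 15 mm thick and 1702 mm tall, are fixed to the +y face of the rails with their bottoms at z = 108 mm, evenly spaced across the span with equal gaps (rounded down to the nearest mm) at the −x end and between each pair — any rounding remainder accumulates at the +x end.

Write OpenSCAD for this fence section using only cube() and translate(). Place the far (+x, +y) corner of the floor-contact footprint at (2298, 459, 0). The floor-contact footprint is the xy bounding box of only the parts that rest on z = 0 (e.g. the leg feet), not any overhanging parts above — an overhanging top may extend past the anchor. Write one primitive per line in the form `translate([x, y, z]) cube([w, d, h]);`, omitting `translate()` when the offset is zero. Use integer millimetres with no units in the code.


translate([415, 355, 0]) cube([104, 104, 1784]);
translate([2194, 355, 0]) cube([104, 104, 1784]);
translate([519, 355, 218]) cube([1675, 104, 61]);
translate([519, 355, 1584]) cube([1675, 104, 61]);
translate([592, 459, 108]) cube([104, 15, 1702]);
translate([769, 459, 108]) cube([104, 15, 1702]);
translate([946, 459, 108]) cube([104, 15, 1702]);
translate([1123, 459, 108]) cube([104, 15, 1702]);
translate([1300, 459, 108]) cube([104, 15, 1702]);
translate([1477, 459, 108]) cube([104, 15, 1702]);
translate([1654, 459, 108]) cube([104, 15, 1702]);
translate([1831, 459, 108]) cube([104, 15, 1702]);
translate([2008, 459, 108]) cube([104, 15, 1702]);


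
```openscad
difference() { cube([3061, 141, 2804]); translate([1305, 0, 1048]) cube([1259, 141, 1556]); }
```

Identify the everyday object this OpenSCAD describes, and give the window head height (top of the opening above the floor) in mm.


A wall with a window opening. The window head height is 2604 mm.

A wall with a rectangular opening subtracted — a window. Sill at z = 1048, opening 1556 mm tall, so the head is at 1048 + 1556 = 2604 mm.


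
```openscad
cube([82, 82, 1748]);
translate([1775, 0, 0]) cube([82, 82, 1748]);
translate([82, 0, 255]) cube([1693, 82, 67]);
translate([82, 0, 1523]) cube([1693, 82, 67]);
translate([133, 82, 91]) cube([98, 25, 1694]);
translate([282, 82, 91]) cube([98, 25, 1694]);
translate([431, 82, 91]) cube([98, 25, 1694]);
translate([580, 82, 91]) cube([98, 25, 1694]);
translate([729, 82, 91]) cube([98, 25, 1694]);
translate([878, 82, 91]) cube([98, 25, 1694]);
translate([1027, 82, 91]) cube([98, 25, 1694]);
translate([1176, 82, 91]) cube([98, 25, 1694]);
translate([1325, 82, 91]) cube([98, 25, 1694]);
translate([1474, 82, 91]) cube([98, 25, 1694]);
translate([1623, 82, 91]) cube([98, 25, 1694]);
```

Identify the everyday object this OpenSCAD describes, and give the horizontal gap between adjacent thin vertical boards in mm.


A fence section. The picket gap is 51 mm.

Two posts, two rails, 11 pickets — a fence section. Span 1693 mm holds 11 pickets of 98 mm with 12 equal gaps: ⌊(1693 − 11·98) / 12⌋ = 51 mm.


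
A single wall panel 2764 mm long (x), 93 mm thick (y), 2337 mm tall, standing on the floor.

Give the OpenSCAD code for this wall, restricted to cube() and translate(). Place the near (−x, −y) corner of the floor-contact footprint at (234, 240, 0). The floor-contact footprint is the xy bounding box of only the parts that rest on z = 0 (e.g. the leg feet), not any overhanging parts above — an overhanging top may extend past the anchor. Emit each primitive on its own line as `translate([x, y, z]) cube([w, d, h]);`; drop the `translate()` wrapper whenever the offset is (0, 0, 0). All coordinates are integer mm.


translate([234, 240, 0]) cube([2764, 93, 2337]);


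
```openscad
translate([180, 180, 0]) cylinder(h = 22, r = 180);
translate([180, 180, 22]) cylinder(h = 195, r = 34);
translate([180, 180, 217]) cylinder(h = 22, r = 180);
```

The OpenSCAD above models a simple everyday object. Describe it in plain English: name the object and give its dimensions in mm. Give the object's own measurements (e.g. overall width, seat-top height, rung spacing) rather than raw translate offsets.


A spool: two coaxial disc flanges of radius 180 mm and thickness 22 mm, joined by a core cylinder of radius 34 mm and height 195 mm. The lower flange rests on z = 0 and the three cylinders share a vertical axis.


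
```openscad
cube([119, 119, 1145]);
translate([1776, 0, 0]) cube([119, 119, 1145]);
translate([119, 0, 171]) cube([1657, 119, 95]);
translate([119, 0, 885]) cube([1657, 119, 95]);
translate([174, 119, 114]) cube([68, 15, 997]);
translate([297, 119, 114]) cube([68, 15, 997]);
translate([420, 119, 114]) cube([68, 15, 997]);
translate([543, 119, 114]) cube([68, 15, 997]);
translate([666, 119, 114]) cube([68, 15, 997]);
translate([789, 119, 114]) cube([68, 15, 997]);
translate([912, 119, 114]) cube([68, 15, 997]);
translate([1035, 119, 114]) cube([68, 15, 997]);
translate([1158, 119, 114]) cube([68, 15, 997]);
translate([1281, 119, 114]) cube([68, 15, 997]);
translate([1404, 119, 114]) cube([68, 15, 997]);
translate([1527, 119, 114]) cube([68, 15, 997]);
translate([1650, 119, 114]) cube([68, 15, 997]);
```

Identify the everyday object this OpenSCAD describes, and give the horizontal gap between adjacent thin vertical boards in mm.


A fence section. The picket gap is 55 mm.

Two posts, two rails, 13 pickets — a fence section. Span 1657 mm holds 13 pickets of 68 mm with 14 equal gaps: ⌊(1657 − 13·68) / 14⌋ = 55 mm.


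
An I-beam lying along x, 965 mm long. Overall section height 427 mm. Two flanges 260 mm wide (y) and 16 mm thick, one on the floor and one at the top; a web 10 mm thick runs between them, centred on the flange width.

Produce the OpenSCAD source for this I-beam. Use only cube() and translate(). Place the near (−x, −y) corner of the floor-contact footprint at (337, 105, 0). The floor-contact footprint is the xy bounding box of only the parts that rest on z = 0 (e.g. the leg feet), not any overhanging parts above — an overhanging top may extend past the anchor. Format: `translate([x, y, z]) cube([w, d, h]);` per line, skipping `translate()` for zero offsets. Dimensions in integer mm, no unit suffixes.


translate([337, 105, 0]) cube([965, 260, 16]);
translate([337, 230, 16]) cube([965, 10, 395]);
translate([337, 105, 411]) cube([965, 260, 16]);


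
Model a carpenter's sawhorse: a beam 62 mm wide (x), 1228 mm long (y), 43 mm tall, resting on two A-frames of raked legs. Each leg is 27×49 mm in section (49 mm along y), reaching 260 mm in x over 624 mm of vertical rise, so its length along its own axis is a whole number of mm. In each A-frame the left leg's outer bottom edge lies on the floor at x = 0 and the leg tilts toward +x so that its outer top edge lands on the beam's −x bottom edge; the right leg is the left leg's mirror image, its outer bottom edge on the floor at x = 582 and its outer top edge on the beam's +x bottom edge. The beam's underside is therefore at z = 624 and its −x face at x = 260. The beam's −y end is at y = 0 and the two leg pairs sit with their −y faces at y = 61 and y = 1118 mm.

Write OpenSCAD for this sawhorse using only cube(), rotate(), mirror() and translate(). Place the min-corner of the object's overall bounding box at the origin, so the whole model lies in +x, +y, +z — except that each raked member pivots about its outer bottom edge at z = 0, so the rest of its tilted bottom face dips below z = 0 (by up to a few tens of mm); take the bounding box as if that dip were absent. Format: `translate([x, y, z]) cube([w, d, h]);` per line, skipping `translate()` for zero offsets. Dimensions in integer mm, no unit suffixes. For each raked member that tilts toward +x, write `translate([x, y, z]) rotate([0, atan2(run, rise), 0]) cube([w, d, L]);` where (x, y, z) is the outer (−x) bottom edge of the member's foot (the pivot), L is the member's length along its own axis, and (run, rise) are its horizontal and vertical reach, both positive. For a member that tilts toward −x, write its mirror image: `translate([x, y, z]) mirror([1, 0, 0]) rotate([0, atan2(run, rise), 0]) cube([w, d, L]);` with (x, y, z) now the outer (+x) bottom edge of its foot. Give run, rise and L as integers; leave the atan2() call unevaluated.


// leg length = √(260² + 624²) = 676
// right-leg outer foot x = 2·260 + 62 = 582
// beam min-corner = (260, 0, 624)
translate([260, 0, 624]) cube([62, 1228, 43]);
translate([0, 61, 0]) rotate([0, atan2(260, 624), 0]) cube([27, 49, 676]);
translate([582, 61, 0]) mirror([1, 0, 0]) rotate([0, atan2(260, 624), 0]) cube([27, 49, 676]);
translate([0, 1118, 0]) rotate([0, atan2(260, 624), 0]) cube([27, 49, 676]);
translate([582, 1118, 0]) mirror([1, 0, 0]) rotate([0, atan2(260, 624), 0]) cube([27, 49, 676]);


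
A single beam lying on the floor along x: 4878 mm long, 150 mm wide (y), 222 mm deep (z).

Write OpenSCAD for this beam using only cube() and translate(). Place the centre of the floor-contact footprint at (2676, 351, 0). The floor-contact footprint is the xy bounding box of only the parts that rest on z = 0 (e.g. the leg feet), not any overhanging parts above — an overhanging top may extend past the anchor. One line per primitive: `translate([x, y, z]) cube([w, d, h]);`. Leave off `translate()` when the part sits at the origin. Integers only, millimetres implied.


translate([237, 276, 0]) cube([4878, 150, 222]);


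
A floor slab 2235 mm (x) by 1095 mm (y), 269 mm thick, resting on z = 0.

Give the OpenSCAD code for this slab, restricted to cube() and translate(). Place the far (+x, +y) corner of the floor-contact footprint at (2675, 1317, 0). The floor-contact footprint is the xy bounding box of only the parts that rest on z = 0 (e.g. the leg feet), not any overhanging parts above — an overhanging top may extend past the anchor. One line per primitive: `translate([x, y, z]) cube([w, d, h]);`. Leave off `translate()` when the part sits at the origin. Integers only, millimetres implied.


translate([440, 222, 0]) cube([2235, 1095, 269]);


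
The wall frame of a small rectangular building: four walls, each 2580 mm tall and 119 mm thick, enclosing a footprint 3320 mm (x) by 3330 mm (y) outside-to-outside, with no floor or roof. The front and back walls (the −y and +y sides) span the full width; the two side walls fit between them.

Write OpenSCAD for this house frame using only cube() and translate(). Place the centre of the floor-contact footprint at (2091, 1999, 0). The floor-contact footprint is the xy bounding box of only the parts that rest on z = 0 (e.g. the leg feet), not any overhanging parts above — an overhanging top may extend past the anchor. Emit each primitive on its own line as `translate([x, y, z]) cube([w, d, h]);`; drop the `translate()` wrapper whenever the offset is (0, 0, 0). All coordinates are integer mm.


translate([431, 334, 0]) cube([3320, 119, 2580]);
translate([431, 3545, 0]) cube([3320, 119, 2580]);
translate([431, 453, 0]) cube([119, 3092, 2580]);
translate([3632, 453, 0]) cube([119, 3092, 2580]);


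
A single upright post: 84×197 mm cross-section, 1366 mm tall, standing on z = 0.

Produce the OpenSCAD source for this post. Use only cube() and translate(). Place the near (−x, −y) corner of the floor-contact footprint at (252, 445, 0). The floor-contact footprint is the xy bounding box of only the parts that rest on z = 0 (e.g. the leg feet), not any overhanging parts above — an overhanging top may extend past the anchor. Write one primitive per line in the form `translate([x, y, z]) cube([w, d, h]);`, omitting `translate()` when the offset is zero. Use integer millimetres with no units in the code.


translate([252, 445, 0]) cube([84, 197, 1366]);


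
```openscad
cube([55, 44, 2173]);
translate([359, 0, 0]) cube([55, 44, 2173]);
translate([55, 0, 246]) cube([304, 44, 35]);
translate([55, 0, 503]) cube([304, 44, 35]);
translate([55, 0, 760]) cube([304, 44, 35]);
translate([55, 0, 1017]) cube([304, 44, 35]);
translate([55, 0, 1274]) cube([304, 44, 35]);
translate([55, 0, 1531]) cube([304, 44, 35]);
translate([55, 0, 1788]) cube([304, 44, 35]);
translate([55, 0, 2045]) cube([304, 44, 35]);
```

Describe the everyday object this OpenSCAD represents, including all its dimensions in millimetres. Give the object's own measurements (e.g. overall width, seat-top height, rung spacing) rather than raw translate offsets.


A straight ladder. Two 55×44 mm vertical rails, 2173 mm tall, stand 414 mm apart (outside-to-outside) with their front faces coplanar on the −y side. 8 rungs, each 44 mm deep and 35 mm tall, span between the inner faces of the rails, front faces flush with the rails. The lowest rung's underside is at z = 246 mm and rungs are spaced 257 mm apart (underside to underside).


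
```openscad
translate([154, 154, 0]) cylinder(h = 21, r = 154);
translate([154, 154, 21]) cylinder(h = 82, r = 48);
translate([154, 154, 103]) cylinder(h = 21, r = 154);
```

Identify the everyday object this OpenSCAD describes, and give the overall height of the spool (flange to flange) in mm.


A spool. The overall height is 124 mm.

Three coaxial cylinders, large–small–large — a spool. Two 21 mm flanges and a 82 mm core give 21 + 82 + 21 = 124 mm.


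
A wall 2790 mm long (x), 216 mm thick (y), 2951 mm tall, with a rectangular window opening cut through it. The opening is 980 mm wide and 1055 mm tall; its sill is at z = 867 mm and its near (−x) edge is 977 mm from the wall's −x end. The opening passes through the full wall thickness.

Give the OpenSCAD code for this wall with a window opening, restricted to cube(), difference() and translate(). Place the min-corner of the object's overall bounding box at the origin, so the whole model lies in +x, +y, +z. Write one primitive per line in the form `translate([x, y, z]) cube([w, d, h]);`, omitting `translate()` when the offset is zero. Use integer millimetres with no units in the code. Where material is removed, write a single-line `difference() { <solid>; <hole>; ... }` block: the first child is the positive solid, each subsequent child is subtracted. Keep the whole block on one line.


difference() { cube([2790, 216, 2951]); translate([977, 0, 867]) cube([980, 216, 1055]); }


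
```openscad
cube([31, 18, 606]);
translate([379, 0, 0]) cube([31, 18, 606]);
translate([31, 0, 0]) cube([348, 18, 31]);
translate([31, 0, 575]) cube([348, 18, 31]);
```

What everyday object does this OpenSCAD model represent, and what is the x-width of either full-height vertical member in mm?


A picture frame. The border width is 31 mm.

Four thin pieces enclosing a rectangular opening — a picture frame. The two full-height stiles are 606 mm tall; the top rail sits at z = 575 and is 31 mm tall, so the border above the opening is 606 − 575 = 31 mm, matching the stile x-width.


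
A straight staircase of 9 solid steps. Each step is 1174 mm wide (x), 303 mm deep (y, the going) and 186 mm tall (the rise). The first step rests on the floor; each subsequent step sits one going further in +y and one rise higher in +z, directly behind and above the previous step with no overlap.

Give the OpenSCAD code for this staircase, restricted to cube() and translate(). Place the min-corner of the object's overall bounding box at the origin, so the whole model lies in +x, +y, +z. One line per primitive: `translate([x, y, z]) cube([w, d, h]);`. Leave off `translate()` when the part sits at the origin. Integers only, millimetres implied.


cube([1174, 303, 186]);
translate([0, 303, 186]) cube([1174, 303, 186]);
translate([0, 606, 372]) cube([1174, 303, 186]);
translate([0, 909, 558]) cube([1174, 303, 186]);
translate([0, 1212, 744]) cube([1174, 303, 186]);
translate([0, 1515, 930]) cube([1174, 303, 186]);
translate([0, 1818, 1116]) cube([1174, 303, 186]);
translate([0, 2121, 1302]) cube([1174, 303, 186]);
translate([0, 2424, 1488]) cube([1174, 303, 186]);


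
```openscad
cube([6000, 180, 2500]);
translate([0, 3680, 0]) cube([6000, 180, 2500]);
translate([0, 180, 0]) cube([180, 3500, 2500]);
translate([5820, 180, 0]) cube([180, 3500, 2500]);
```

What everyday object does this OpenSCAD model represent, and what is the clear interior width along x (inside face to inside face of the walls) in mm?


A house (or room) frame. The interior width is 5640 mm.

Four 2500 mm walls enclosing a rectangle with no floor or roof — a room or house frame. Outside width is 6000 mm and wall thickness is 180 mm, so the interior width is 6000 − 2 × 180 = 5640 mm.


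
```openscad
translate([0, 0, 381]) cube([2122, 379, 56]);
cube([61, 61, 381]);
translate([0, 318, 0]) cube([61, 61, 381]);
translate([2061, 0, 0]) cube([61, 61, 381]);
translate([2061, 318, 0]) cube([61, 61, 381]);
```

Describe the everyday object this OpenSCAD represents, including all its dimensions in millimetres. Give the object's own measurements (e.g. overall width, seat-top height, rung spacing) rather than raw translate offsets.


A long wooden bench with a 2122 mm (x) × 379 mm (y) seat, 56 mm thick, its top surface 437 mm above the floor. Four 61 mm square legs at the seat corners, flush with the edges, run from z = 0 to the seat underside.


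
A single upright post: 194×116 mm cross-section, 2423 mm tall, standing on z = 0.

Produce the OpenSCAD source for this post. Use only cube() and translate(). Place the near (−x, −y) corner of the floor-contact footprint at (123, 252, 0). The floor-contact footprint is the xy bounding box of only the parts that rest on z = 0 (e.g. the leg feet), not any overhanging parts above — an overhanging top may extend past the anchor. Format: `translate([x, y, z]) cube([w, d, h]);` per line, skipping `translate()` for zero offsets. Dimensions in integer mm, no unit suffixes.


translate([123, 252, 0]) cube([194, 116, 2423]);


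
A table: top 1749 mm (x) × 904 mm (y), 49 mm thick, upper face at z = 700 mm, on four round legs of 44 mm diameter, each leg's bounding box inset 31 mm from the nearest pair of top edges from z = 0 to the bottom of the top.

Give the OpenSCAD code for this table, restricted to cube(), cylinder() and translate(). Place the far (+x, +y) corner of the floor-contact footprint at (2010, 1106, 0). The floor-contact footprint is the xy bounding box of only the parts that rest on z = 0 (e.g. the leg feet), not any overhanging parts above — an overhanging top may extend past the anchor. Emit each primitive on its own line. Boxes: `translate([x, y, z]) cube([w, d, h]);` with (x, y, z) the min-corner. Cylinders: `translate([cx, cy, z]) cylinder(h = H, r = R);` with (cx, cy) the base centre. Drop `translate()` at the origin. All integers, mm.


// leg_h = 700 - 49 = 651
translate([292, 233, 651]) cube([1749, 904, 49]);
translate([345, 286, 0]) cylinder(h = 651, r = 22);
translate([1988, 286, 0]) cylinder(h = 651, r = 22);
translate([345, 1084, 0]) cylinder(h = 651, r = 22);
translate([1988, 1084, 0]) cylinder(h = 651, r = 22);


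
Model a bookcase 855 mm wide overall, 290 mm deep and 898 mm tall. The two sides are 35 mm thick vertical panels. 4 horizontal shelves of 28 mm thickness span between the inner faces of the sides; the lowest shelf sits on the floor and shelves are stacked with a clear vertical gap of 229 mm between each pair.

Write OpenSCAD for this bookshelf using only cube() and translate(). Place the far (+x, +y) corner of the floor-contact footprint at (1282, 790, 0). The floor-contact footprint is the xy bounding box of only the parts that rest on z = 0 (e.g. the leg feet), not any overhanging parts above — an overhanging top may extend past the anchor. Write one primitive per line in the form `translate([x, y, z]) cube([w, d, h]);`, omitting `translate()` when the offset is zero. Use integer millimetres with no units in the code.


translate([427, 500, 0]) cube([35, 290, 898]);
translate([1247, 500, 0]) cube([35, 290, 898]);
translate([462, 500, 0]) cube([785, 290, 28]);
translate([462, 500, 257]) cube([785, 290, 28]);
translate([462, 500, 514]) cube([785, 290, 28]);
translate([462, 500, 771]) cube([785, 290, 28]);


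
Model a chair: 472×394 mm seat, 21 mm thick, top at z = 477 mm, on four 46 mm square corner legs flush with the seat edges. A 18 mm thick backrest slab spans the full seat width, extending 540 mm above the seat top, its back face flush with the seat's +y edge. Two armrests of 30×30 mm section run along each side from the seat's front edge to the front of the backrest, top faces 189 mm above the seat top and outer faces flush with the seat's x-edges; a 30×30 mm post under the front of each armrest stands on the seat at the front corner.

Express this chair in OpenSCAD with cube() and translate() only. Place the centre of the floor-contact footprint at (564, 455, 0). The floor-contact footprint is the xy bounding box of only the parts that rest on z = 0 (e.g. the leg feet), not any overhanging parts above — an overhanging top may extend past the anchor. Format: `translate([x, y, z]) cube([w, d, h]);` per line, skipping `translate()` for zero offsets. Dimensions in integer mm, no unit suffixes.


translate([328, 258, 456]) cube([472, 394, 21]);
translate([328, 258, 0]) cube([46, 46, 456]);
translate([754, 258, 0]) cube([46, 46, 456]);
translate([328, 606, 0]) cube([46, 46, 456]);
translate([754, 606, 0]) cube([46, 46, 456]);
translate([328, 634, 477]) cube([472, 18, 540]);
translate([328, 258, 636]) cube([30, 376, 30]);
translate([770, 258, 636]) cube([30, 376, 30]);
translate([328, 258, 477]) cube([30, 30, 159]);
translate([770, 258, 477]) cube([30, 30, 159]);


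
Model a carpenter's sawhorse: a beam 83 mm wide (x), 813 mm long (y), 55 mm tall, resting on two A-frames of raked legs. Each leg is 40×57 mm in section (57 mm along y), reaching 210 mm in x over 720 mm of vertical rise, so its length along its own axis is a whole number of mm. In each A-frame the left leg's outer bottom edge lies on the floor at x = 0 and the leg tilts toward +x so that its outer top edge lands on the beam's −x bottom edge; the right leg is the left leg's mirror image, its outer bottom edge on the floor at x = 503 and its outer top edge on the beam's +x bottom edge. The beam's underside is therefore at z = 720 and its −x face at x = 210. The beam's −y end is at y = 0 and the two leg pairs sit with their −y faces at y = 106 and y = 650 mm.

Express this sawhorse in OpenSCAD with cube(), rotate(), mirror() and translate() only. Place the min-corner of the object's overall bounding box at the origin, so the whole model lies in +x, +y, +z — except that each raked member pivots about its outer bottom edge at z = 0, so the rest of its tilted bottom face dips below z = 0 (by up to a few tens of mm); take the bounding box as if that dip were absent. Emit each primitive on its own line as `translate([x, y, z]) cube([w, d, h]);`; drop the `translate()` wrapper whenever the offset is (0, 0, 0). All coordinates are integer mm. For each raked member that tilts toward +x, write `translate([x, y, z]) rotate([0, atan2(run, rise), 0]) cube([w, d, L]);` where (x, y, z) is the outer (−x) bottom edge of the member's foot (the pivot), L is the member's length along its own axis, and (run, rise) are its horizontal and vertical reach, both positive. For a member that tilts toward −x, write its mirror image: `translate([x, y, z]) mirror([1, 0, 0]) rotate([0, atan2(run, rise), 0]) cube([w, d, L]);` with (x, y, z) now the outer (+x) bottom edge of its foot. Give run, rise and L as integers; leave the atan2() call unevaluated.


translate([210, 0, 720]) cube([83, 813, 55]);
translate([0, 106, 0]) rotate([0, atan2(210, 720), 0]) cube([40, 57, 750]);
translate([503, 106, 0]) mirror([1, 0, 0]) rotate([0, atan2(210, 720), 0]) cube([40, 57, 750]);
translate([0, 650, 0]) rotate([0, atan2(210, 720), 0]) cube([40, 57, 750]);
translate([503, 650, 0]) mirror([1, 0, 0]) rotate([0, atan2(210, 720), 0]) cube([40, 57, 750]);


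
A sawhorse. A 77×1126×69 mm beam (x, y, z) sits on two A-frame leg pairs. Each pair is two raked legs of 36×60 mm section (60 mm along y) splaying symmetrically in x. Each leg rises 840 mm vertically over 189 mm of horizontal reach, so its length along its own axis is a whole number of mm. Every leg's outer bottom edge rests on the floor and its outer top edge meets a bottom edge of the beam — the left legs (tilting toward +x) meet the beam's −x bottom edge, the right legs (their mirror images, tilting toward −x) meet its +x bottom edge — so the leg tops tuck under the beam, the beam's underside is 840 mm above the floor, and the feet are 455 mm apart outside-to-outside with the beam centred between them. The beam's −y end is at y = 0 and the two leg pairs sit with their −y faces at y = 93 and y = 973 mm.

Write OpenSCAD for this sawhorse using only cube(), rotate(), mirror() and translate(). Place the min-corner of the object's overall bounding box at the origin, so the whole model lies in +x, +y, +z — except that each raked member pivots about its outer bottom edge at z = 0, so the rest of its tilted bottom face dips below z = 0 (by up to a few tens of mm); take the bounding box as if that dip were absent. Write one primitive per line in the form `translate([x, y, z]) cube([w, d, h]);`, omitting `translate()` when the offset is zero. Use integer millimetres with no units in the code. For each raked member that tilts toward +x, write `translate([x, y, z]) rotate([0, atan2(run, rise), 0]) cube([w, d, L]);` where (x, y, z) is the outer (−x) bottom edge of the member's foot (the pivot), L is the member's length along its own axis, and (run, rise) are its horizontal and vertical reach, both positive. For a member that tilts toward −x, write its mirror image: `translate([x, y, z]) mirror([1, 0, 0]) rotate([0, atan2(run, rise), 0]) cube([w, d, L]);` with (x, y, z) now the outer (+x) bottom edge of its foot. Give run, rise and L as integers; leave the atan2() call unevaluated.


translate([189, 0, 840]) cube([77, 1126, 69]);
translate([0, 93, 0]) rotate([0, atan2(189, 840), 0]) cube([36, 60, 861]);
translate([455, 93, 0]) mirror([1, 0, 0]) rotate([0, atan2(189, 840), 0]) cube([36, 60, 861]);
translate([0, 973, 0]) rotate([0, atan2(189, 840), 0]) cube([36, 60, 861]);
translate([455, 973, 0]) mirror([1, 0, 0]) rotate([0, atan2(189, 840), 0]) cube([36, 60, 861]);


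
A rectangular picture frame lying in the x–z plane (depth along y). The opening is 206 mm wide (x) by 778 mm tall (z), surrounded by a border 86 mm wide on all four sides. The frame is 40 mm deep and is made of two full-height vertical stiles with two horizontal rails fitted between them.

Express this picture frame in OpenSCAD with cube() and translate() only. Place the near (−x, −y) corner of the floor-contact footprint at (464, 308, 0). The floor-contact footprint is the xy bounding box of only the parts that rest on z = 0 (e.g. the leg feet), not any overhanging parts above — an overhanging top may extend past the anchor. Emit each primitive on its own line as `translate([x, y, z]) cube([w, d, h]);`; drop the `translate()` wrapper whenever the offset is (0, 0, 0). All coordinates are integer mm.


translate([464, 308, 0]) cube([86, 40, 950]);
translate([756, 308, 0]) cube([86, 40, 950]);
translate([550, 308, 0]) cube([206, 40, 86]);
translate([550, 308, 864]) cube([206, 40, 86]);
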